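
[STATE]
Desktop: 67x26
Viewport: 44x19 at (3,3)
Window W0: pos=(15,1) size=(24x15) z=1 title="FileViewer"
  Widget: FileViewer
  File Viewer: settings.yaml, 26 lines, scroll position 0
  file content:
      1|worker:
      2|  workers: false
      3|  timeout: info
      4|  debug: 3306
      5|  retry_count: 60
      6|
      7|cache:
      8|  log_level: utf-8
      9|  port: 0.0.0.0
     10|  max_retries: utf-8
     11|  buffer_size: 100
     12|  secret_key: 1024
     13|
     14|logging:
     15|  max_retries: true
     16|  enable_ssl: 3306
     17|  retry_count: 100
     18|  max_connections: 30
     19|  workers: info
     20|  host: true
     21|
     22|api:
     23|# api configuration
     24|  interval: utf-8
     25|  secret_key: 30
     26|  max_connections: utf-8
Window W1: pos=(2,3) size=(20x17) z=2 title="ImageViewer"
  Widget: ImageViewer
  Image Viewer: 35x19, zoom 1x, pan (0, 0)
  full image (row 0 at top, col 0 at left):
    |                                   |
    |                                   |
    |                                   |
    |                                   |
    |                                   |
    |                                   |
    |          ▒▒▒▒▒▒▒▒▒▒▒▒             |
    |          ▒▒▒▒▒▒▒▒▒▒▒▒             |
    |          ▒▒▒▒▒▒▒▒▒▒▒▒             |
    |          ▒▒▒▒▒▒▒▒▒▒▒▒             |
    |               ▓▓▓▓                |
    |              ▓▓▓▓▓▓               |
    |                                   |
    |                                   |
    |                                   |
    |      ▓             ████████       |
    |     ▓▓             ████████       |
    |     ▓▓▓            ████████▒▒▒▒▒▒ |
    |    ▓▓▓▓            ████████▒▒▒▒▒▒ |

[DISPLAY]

━━━━━━━━━━━━━━━━━━┓────────────────┨        
 ImageViewer      ┃:              ▲┃        
──────────────────┨ers: false     █┃        
                  ┃out: info      ░┃        
                  ┃g: 3306        ░┃        
                  ┃y_count: 60    ░┃        
                  ┃               ░┃        
                  ┃               ░┃        
                  ┃level: utf-8   ░┃        
          ▒▒▒▒▒▒▒▒┃: 0.0.0.0      ░┃        
          ▒▒▒▒▒▒▒▒┃retries: utf-8 ░┃        
          ▒▒▒▒▒▒▒▒┃er_size: 100   ▼┃        
          ▒▒▒▒▒▒▒▒┃━━━━━━━━━━━━━━━━┛        
               ▓▓▓┃                         
              ▓▓▓▓┃                         
                  ┃                         
━━━━━━━━━━━━━━━━━━┛                         
                                            
                                            


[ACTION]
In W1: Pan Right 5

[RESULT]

━━━━━━━━━━━━━━━━━━┓────────────────┨        
 ImageViewer      ┃:              ▲┃        
──────────────────┨ers: false     █┃        
                  ┃out: info      ░┃        
                  ┃g: 3306        ░┃        
                  ┃y_count: 60    ░┃        
                  ┃               ░┃        
                  ┃               ░┃        
                  ┃level: utf-8   ░┃        
     ▒▒▒▒▒▒▒▒▒▒▒▒ ┃: 0.0.0.0      ░┃        
     ▒▒▒▒▒▒▒▒▒▒▒▒ ┃retries: utf-8 ░┃        
     ▒▒▒▒▒▒▒▒▒▒▒▒ ┃er_size: 100   ▼┃        
     ▒▒▒▒▒▒▒▒▒▒▒▒ ┃━━━━━━━━━━━━━━━━┛        
          ▓▓▓▓    ┃                         
         ▓▓▓▓▓▓   ┃                         
                  ┃                         
━━━━━━━━━━━━━━━━━━┛                         
                                            
                                            


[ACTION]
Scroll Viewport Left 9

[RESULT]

  ┏━━━━━━━━━━━━━━━━━━┓────────────────┨     
  ┃ ImageViewer      ┃:              ▲┃     
  ┠──────────────────┨ers: false     █┃     
  ┃                  ┃out: info      ░┃     
  ┃                  ┃g: 3306        ░┃     
  ┃                  ┃y_count: 60    ░┃     
  ┃                  ┃               ░┃     
  ┃                  ┃               ░┃     
  ┃                  ┃level: utf-8   ░┃     
  ┃     ▒▒▒▒▒▒▒▒▒▒▒▒ ┃: 0.0.0.0      ░┃     
  ┃     ▒▒▒▒▒▒▒▒▒▒▒▒ ┃retries: utf-8 ░┃     
  ┃     ▒▒▒▒▒▒▒▒▒▒▒▒ ┃er_size: 100   ▼┃     
  ┃     ▒▒▒▒▒▒▒▒▒▒▒▒ ┃━━━━━━━━━━━━━━━━┛     
  ┃          ▓▓▓▓    ┃                      
  ┃         ▓▓▓▓▓▓   ┃                      
  ┃                  ┃                      
  ┗━━━━━━━━━━━━━━━━━━┛                      
                                            
                                            


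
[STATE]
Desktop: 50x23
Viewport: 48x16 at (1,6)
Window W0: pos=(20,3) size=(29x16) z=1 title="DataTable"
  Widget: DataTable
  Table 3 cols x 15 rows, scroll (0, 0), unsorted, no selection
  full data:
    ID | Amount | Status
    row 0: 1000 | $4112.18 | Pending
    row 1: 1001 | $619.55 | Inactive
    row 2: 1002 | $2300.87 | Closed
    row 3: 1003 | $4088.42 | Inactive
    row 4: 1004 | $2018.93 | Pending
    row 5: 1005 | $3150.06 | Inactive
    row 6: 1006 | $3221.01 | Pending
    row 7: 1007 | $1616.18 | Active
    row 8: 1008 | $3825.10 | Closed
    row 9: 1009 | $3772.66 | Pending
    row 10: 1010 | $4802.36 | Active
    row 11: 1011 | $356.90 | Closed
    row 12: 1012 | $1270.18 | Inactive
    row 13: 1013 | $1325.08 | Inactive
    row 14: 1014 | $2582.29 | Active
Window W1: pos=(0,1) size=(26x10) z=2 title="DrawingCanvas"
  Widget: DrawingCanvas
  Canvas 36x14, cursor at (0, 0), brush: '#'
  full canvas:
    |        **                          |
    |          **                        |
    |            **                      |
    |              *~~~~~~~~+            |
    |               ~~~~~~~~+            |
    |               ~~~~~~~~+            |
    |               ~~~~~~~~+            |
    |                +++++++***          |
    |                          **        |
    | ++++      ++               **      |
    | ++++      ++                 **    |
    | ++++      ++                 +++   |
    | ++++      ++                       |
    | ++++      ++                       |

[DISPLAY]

            **          ┃Amount  │Status       ┃
              *~~~~~~~~+┃────────┼────────     ┃
               ~~~~~~~~+┃$4112.18│Pending      ┃
               ~~~~~~~~+┃$619.55 │Inactive     ┃
━━━━━━━━━━━━━━━━━━━━━━━━┛$2300.87│Closed       ┃
                   ┃1003│$4088.42│Inactive     ┃
                   ┃1004│$2018.93│Pending      ┃
                   ┃1005│$3150.06│Inactive     ┃
                   ┃1006│$3221.01│Pending      ┃
                   ┃1007│$1616.18│Active       ┃
                   ┃1008│$3825.10│Closed       ┃
                   ┃1009│$3772.66│Pending      ┃
                   ┗━━━━━━━━━━━━━━━━━━━━━━━━━━━┛
                                                
                                                
                                                


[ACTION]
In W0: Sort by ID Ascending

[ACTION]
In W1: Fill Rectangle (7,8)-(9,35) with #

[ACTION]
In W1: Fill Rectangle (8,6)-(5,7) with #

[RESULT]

            **          ┃Amount  │Status       ┃
              *~~~~~~~~+┃────────┼────────     ┃
               ~~~~~~~~+┃$4112.18│Pending      ┃
      ##       ~~~~~~~~+┃$619.55 │Inactive     ┃
━━━━━━━━━━━━━━━━━━━━━━━━┛$2300.87│Closed       ┃
                   ┃1003│$4088.42│Inactive     ┃
                   ┃1004│$2018.93│Pending      ┃
                   ┃1005│$3150.06│Inactive     ┃
                   ┃1006│$3221.01│Pending      ┃
                   ┃1007│$1616.18│Active       ┃
                   ┃1008│$3825.10│Closed       ┃
                   ┃1009│$3772.66│Pending      ┃
                   ┗━━━━━━━━━━━━━━━━━━━━━━━━━━━┛
                                                
                                                
                                                


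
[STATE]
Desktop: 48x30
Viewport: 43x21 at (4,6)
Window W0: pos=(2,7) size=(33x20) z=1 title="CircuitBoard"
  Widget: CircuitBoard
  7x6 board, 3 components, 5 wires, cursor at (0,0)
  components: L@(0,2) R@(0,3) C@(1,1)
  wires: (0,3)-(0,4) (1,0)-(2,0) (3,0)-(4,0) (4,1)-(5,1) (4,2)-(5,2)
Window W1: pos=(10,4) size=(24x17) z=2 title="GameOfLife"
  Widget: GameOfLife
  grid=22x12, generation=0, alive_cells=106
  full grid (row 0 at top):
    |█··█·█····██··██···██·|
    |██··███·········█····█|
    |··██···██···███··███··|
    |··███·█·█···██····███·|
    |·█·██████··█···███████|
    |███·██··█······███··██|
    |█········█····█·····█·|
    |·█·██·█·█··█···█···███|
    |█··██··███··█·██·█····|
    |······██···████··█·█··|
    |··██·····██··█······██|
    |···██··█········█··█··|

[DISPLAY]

      ┠──────────────────────┨             
━━━━━━┃Gen: 0                ┃┓            
Circui┃█··█·█····██··██···██·┃┃            
──────┃██··███·········█····█┃┨            
  0 1 ┃··██···██···███··███··┃┃            
  [.] ┃··███·█·█···██····███·┃┃            
      ┃·█·██████··█···███████┃┃            
   ·  ┃███·██··█······███··██┃┃            
   │  ┃█········█····█·····█·┃┃            
   ·  ┃·█·██·█·█··█···█···███┃┃            
      ┃█··██··███··█·██·█····┃┃            
   ·  ┃······██···████··█·█··┃┃            
   │  ┃··██·····██··█······██┃┃            
   ·  ┃···██··█········█··█··┃┃            
      ┗━━━━━━━━━━━━━━━━━━━━━━┛┃            
       ·   ·                  ┃            
ursor: (0,0)                  ┃            
                              ┃            
                              ┃            
                              ┃            
━━━━━━━━━━━━━━━━━━━━━━━━━━━━━━┛            


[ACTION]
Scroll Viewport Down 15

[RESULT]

──────┃██··███·········█····█┃┨            
  0 1 ┃··██···██···███··███··┃┃            
  [.] ┃··███·█·█···██····███·┃┃            
      ┃·█·██████··█···███████┃┃            
   ·  ┃███·██··█······███··██┃┃            
   │  ┃█········█····█·····█·┃┃            
   ·  ┃·█·██·█·█··█···█···███┃┃            
      ┃█··██··███··█·██·█····┃┃            
   ·  ┃······██···████··█·█··┃┃            
   │  ┃··██·····██··█······██┃┃            
   ·  ┃···██··█········█··█··┃┃            
      ┗━━━━━━━━━━━━━━━━━━━━━━┛┃            
       ·   ·                  ┃            
ursor: (0,0)                  ┃            
                              ┃            
                              ┃            
                              ┃            
━━━━━━━━━━━━━━━━━━━━━━━━━━━━━━┛            
                                           
                                           
                                           


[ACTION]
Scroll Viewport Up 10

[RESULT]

                                           
                                           
                                           
                                           
      ┏━━━━━━━━━━━━━━━━━━━━━━┓             
      ┃ GameOfLife           ┃             
      ┠──────────────────────┨             
━━━━━━┃Gen: 0                ┃┓            
Circui┃█··█·█····██··██···██·┃┃            
──────┃██··███·········█····█┃┨            
  0 1 ┃··██···██···███··███··┃┃            
  [.] ┃··███·█·█···██····███·┃┃            
      ┃·█·██████··█···███████┃┃            
   ·  ┃███·██··█······███··██┃┃            
   │  ┃█········█····█·····█·┃┃            
   ·  ┃·█·██·█·█··█···█···███┃┃            
      ┃█··██··███··█·██·█····┃┃            
   ·  ┃······██···████··█·█··┃┃            
   │  ┃··██·····██··█······██┃┃            
   ·  ┃···██··█········█··█··┃┃            
      ┗━━━━━━━━━━━━━━━━━━━━━━┛┃            


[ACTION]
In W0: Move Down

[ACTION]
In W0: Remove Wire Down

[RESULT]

                                           
                                           
                                           
                                           
      ┏━━━━━━━━━━━━━━━━━━━━━━┓             
      ┃ GameOfLife           ┃             
      ┠──────────────────────┨             
━━━━━━┃Gen: 0                ┃┓            
Circui┃█··█·█····██··██···██·┃┃            
──────┃██··███·········█····█┃┨            
  0 1 ┃··██···██···███··███··┃┃            
      ┃··███·█·█···██····███·┃┃            
      ┃·█·██████··█···███████┃┃            
  [.] ┃███·██··█······███··██┃┃            
      ┃█········█····█·····█·┃┃            
      ┃·█·██·█·█··█···█···███┃┃            
      ┃█··██··███··█·██·█····┃┃            
   ·  ┃······██···████··█·█··┃┃            
   │  ┃··██·····██··█······██┃┃            
   ·  ┃···██··█········█··█··┃┃            
      ┗━━━━━━━━━━━━━━━━━━━━━━┛┃            


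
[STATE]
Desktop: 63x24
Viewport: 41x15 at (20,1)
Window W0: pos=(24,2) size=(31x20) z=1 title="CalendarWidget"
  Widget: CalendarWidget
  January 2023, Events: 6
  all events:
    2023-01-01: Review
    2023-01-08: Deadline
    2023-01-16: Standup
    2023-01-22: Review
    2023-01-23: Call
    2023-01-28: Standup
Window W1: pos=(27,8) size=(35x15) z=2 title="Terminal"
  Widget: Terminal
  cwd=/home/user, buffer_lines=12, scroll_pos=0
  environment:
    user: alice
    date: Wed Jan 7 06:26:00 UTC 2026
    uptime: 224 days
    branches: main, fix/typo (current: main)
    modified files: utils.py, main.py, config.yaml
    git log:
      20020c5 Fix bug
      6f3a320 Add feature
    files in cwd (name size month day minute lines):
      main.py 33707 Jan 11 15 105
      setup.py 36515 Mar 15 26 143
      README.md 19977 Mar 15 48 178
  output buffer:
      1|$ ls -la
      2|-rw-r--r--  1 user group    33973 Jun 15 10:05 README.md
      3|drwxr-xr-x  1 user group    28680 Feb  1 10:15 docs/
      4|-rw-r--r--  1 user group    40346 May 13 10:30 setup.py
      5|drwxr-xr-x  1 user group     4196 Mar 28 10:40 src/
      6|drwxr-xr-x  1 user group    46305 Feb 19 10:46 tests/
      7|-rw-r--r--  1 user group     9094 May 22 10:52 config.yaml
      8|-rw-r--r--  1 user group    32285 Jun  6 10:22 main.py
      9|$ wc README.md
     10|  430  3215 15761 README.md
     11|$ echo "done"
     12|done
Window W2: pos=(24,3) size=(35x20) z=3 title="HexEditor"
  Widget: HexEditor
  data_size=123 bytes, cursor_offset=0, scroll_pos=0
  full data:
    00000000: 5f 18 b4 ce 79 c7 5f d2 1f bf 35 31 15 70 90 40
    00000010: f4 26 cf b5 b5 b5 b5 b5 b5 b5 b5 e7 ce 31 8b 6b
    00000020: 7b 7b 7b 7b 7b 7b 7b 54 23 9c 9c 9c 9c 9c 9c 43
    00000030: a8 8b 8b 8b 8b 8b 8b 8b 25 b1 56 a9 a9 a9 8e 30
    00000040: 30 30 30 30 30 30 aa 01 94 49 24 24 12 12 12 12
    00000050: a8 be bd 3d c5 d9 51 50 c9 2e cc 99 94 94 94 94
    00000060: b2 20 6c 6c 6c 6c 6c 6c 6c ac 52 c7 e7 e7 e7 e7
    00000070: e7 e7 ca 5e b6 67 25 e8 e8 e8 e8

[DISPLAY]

                                         
    ┏━━━━━━━━━━━━━━━━━━━━━━━━━━━━━┓      
    ┏━━━━━━━━━━━━━━━━━━━━━━━━━━━━━━━━━┓  
    ┃ HexEditor                       ┃  
    ┠─────────────────────────────────┨  
    ┃00000000  5F 18 b4 ce 79 c7 5f d2┃  
    ┃00000010  f4 26 cf b5 b5 b5 b5 b5┃  
    ┃00000020  7b 7b 7b 7b 7b 7b 7b 54┃━━
    ┃00000030  a8 8b 8b 8b 8b 8b 8b 8b┃  
    ┃00000040  30 30 30 30 30 30 aa 01┃──
    ┃00000050  a8 be bd 3d c5 d9 51 50┃  
    ┃00000060  b2 20 6c 6c 6c 6c 6c 6c┃73
    ┃00000070  e7 e7 ca 5e b6 67 25 e8┃80
    ┃                                 ┃46
    ┃                                 ┃96


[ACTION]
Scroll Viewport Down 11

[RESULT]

    ┃00000030  a8 8b 8b 8b 8b 8b 8b 8b┃  
    ┃00000040  30 30 30 30 30 30 aa 01┃──
    ┃00000050  a8 be bd 3d c5 d9 51 50┃  
    ┃00000060  b2 20 6c 6c 6c 6c 6c 6c┃73
    ┃00000070  e7 e7 ca 5e b6 67 25 e8┃80
    ┃                                 ┃46
    ┃                                 ┃96
    ┃                                 ┃05
    ┃                                 ┃94
    ┃                                 ┃85
    ┃                                 ┃  
    ┃                                 ┃  
    ┃                                 ┃  
    ┗━━━━━━━━━━━━━━━━━━━━━━━━━━━━━━━━━┛━━
                                         


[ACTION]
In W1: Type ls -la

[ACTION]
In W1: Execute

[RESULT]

    ┃00000030  a8 8b 8b 8b 8b 8b 8b 8b┃  
    ┃00000040  30 30 30 30 30 30 aa 01┃──
    ┃00000050  a8 be bd 3d c5 d9 51 50┃94
    ┃00000060  b2 20 6c 6c 6c 6c 6c 6c┃85
    ┃00000070  e7 e7 ca 5e b6 67 25 e8┃  
    ┃                                 ┃  
    ┃                                 ┃  
    ┃                                 ┃  
    ┃                                 ┃  
    ┃                                 ┃70
    ┃                                 ┃51
    ┃                                 ┃97
    ┃                                 ┃  
    ┗━━━━━━━━━━━━━━━━━━━━━━━━━━━━━━━━━┛━━
                                         


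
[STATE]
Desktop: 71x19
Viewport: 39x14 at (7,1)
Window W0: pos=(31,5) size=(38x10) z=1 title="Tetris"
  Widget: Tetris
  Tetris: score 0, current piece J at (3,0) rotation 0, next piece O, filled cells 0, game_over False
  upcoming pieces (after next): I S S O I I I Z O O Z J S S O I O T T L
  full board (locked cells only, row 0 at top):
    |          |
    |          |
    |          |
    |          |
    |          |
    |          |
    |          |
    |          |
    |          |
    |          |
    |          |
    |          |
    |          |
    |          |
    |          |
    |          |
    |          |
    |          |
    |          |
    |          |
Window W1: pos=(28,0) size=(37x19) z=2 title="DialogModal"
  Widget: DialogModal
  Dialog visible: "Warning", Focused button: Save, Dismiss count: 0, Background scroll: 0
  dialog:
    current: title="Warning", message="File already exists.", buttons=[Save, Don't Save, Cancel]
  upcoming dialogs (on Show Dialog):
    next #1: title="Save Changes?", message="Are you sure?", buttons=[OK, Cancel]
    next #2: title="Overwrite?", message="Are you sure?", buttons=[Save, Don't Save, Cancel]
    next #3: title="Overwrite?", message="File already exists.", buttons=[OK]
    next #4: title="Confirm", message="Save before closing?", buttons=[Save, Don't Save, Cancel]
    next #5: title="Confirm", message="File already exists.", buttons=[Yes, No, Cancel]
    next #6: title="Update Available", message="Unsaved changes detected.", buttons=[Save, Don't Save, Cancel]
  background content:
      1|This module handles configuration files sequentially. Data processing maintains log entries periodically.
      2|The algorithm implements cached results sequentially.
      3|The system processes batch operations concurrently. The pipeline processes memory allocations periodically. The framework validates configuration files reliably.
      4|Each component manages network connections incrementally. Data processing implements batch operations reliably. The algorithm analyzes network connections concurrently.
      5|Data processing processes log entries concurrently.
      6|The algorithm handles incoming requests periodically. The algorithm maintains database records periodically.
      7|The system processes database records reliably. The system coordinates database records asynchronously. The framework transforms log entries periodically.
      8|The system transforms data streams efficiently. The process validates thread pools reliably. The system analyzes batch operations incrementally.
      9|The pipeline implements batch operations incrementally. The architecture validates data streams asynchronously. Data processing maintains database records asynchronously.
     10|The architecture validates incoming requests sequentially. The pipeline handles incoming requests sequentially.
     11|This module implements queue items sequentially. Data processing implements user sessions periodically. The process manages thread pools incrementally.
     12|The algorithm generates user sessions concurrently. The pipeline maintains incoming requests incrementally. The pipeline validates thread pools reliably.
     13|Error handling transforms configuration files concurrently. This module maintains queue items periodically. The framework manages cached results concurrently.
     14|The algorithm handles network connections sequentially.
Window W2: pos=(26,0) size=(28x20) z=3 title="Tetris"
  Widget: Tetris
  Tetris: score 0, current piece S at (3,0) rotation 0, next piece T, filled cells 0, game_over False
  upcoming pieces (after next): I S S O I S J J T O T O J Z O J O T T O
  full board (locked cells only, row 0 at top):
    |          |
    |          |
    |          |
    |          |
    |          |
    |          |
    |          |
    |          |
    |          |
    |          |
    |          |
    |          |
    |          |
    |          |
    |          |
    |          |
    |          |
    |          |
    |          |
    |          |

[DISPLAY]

                   ┃ Tetris            
                   ┠───────────────────
                   ┃          │Next:   
                   ┃          │ ▒      
                   ┃          │▒▒▒     
                   ┃          │        
                   ┃          │        
                   ┃          │        
                   ┃          │Score:  
                   ┃          │0       
                   ┃          │        
                   ┃          │        
                   ┃          │        
                   ┃          │        


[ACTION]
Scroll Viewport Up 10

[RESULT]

                   ┏━━━━━━━━━━━━━━━━━━━
                   ┃ Tetris            
                   ┠───────────────────
                   ┃          │Next:   
                   ┃          │ ▒      
                   ┃          │▒▒▒     
                   ┃          │        
                   ┃          │        
                   ┃          │        
                   ┃          │Score:  
                   ┃          │0       
                   ┃          │        
                   ┃          │        
                   ┃          │        


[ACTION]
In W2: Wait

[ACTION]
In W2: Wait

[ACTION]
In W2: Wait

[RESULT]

                   ┏━━━━━━━━━━━━━━━━━━━
                   ┃ Tetris            
                   ┠───────────────────
                   ┃   ░░     │Next:   
                   ┃          │ ▒      
                   ┃          │▒▒▒     
                   ┃          │        
                   ┃          │        
                   ┃          │        
                   ┃          │Score:  
                   ┃          │0       
                   ┃          │        
                   ┃          │        
                   ┃          │        


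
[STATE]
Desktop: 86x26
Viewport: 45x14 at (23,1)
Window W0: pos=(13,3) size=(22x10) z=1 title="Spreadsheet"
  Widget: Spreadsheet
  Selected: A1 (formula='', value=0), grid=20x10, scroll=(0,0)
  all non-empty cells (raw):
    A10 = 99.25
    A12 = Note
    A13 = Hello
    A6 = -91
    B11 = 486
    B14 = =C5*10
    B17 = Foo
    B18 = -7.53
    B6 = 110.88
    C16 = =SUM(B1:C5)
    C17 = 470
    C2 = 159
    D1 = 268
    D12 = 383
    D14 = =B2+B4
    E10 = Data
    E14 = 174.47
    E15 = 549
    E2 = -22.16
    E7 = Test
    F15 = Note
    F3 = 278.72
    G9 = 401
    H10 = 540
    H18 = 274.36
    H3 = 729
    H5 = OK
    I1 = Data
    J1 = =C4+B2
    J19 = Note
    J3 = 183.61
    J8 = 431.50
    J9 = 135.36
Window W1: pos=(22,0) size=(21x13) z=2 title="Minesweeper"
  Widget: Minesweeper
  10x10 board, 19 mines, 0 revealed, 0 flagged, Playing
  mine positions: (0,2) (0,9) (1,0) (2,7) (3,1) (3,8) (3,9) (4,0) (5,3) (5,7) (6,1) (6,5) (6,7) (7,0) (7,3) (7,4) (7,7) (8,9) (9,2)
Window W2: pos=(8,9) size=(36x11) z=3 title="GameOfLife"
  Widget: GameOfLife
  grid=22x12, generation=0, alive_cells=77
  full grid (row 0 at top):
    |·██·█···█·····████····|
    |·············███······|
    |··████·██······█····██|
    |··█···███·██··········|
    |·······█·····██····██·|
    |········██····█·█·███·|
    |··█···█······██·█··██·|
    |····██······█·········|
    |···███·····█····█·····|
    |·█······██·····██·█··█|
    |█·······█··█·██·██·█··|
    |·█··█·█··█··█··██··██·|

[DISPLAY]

 Minesweeper       ┃                         
───────────────────┨                         
■■■■■■■■■■         ┃                         
■■■■■■■■■■         ┃                         
■■■■■■■■■■         ┃                         
■■■■■■■■■■         ┃                         
■■■■■■■■■■         ┃                         
■■■■■■■■■■         ┃                         
━━━━━━━━━━━━━━━━━━━━┓                        
                    ┃                        
────────────────────┨                        
                    ┃                        
········            ┃                        
█····██·            ┃                        


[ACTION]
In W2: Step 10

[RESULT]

 Minesweeper       ┃                         
───────────────────┨                         
■■■■■■■■■■         ┃                         
■■■■■■■■■■         ┃                         
■■■■■■■■■■         ┃                         
■■■■■■■■■■         ┃                         
■■■■■■■■■■         ┃                         
■■■■■■■■■■         ┃                         
━━━━━━━━━━━━━━━━━━━━┓                        
                    ┃                        
────────────────────┨                        
                    ┃                        
·█·█····            ┃                        
···██···            ┃                        


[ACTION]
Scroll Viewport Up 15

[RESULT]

━━━━━━━━━━━━━━━━━━━┓                         
 Minesweeper       ┃                         
───────────────────┨                         
■■■■■■■■■■         ┃                         
■■■■■■■■■■         ┃                         
■■■■■■■■■■         ┃                         
■■■■■■■■■■         ┃                         
■■■■■■■■■■         ┃                         
■■■■■■■■■■         ┃                         
━━━━━━━━━━━━━━━━━━━━┓                        
                    ┃                        
────────────────────┨                        
                    ┃                        
·█·█····            ┃                        


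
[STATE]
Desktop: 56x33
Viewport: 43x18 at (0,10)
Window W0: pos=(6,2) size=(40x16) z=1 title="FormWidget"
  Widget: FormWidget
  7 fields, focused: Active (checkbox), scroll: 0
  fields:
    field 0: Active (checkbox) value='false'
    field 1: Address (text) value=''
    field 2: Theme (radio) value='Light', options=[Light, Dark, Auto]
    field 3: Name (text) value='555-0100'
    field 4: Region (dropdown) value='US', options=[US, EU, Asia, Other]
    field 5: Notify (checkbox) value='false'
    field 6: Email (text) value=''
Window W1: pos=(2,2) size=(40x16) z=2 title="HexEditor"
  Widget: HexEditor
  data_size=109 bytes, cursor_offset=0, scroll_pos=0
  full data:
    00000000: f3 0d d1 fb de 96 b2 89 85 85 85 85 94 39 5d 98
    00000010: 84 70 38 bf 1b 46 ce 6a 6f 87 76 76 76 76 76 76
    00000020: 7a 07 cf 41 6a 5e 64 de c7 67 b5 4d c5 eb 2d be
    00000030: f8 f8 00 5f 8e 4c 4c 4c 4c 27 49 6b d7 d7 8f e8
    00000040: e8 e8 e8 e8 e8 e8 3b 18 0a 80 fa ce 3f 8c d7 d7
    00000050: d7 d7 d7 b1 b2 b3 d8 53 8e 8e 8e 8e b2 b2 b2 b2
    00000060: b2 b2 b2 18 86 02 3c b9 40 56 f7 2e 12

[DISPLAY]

  ┃00000050  d7 d7 d7 b1 b2 b3 d8 53  8e ┃ 
  ┃00000060  b2 b2 b2 18 86 02 3c b9  40 ┃ 
  ┃                                      ┃ 
  ┃                                      ┃ 
  ┃                                      ┃ 
  ┃                                      ┃ 
  ┃                                      ┃ 
  ┗━━━━━━━━━━━━━━━━━━━━━━━━━━━━━━━━━━━━━━┛━
                                           
                                           
                                           
                                           
                                           
                                           
                                           
                                           
                                           
                                           


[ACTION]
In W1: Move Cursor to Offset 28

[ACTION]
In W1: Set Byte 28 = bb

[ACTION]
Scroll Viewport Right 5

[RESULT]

000050  d7 d7 d7 b1 b2 b3 d8 53  8e ┃   ┃  
000060  b2 b2 b2 18 86 02 3c b9  40 ┃  ]┃  
                                    ┃   ┃  
                                    ┃   ┃  
                                    ┃   ┃  
                                    ┃   ┃  
                                    ┃   ┃  
━━━━━━━━━━━━━━━━━━━━━━━━━━━━━━━━━━━━┛━━━┛  
                                           
                                           
                                           
                                           
                                           
                                           
                                           
                                           
                                           
                                           


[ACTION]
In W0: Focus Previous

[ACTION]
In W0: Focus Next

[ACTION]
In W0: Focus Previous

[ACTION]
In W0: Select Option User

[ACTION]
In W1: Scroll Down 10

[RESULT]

                                    ┃   ┃  
                                    ┃  ]┃  
                                    ┃   ┃  
                                    ┃   ┃  
                                    ┃   ┃  
                                    ┃   ┃  
                                    ┃   ┃  
━━━━━━━━━━━━━━━━━━━━━━━━━━━━━━━━━━━━┛━━━┛  
                                           
                                           
                                           
                                           
                                           
                                           
                                           
                                           
                                           
                                           


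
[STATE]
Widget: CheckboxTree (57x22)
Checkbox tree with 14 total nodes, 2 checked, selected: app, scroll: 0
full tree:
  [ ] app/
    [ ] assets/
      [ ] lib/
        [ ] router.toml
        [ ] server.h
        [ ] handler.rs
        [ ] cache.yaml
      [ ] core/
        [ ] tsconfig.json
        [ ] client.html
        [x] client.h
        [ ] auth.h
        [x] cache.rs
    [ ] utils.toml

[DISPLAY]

>[-] app/                                                
   [-] assets/                                           
     [ ] lib/                                            
       [ ] router.toml                                   
       [ ] server.h                                      
       [ ] handler.rs                                    
       [ ] cache.yaml                                    
     [-] core/                                           
       [ ] tsconfig.json                                 
       [ ] client.html                                   
       [x] client.h                                      
       [ ] auth.h                                        
       [x] cache.rs                                      
   [ ] utils.toml                                        
                                                         
                                                         
                                                         
                                                         
                                                         
                                                         
                                                         
                                                         


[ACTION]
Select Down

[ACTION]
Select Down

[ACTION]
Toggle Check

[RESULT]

 [-] app/                                                
   [-] assets/                                           
>    [x] lib/                                            
       [x] router.toml                                   
       [x] server.h                                      
       [x] handler.rs                                    
       [x] cache.yaml                                    
     [-] core/                                           
       [ ] tsconfig.json                                 
       [ ] client.html                                   
       [x] client.h                                      
       [ ] auth.h                                        
       [x] cache.rs                                      
   [ ] utils.toml                                        
                                                         
                                                         
                                                         
                                                         
                                                         
                                                         
                                                         
                                                         


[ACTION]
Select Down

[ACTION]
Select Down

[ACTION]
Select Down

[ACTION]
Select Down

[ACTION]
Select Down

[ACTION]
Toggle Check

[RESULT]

 [-] app/                                                
   [x] assets/                                           
     [x] lib/                                            
       [x] router.toml                                   
       [x] server.h                                      
       [x] handler.rs                                    
       [x] cache.yaml                                    
>    [x] core/                                           
       [x] tsconfig.json                                 
       [x] client.html                                   
       [x] client.h                                      
       [x] auth.h                                        
       [x] cache.rs                                      
   [ ] utils.toml                                        
                                                         
                                                         
                                                         
                                                         
                                                         
                                                         
                                                         
                                                         
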